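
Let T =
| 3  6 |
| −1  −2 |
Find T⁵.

T² = T (a projection; rank 1, trace 1), so T⁵ = T.

[[3, 6], [−1, −2]]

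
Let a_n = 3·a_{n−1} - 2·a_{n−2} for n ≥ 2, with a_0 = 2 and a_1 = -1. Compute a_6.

-187

With companion matrix Q = [[3, -2], [1, 0]], [a_n, a_{n−1}]ᵀ = Q·[a_{n−1}, a_{n−2}]ᵀ, so [a_6, a_5]ᵀ = Q⁵·[a_1, a_0]ᵀ.
Q⁵ = [[63, -62], [31, -30]], giving [a_6, a_5]ᵀ = [[-187], [-91]].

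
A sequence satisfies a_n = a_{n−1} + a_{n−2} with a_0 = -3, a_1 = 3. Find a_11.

102

With companion matrix Q = [[1, 1], [1, 0]], [a_n, a_{n−1}]ᵀ = Q·[a_{n−1}, a_{n−2}]ᵀ, so [a_11, a_10]ᵀ = Q¹⁰·[a_1, a_0]ᵀ.
Q¹⁰ = [[89, 55], [55, 34]], giving [a_11, a_10]ᵀ = [[102], [63]].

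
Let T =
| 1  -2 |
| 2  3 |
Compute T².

[[-3, -8], [8, 5]]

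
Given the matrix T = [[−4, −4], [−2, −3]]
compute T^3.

T^2 = [[24, 28], [14, 17]]
T^3 = [[−152, −180], [−90, −107]]

[[−152, −180], [−90, −107]]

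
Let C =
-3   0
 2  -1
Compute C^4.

[[81, 0], [-80, 1]]

tr C = -4 and det C = 3, so the characteristic polynomial is λ² − (-4)λ + (3) with roots -1 and -3.
Eigenvectors give P = [[0, -1], [1, 1]] with P⁻¹ = [[1, 1], [-1, 0]], and C = P·diag(-1, -3)·P⁻¹.
Then C^4 = P·diag(1, 81)·P⁻¹ = [[0, -81], [1, 81]] · [[1, 1], [-1, 0]] = [[81, 0], [-80, 1]].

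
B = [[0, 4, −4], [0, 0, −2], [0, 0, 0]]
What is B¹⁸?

B is strictly triangular, hence nilpotent: B³ = 0, so B¹⁸ = 0.

[[0, 0, 0], [0, 0, 0], [0, 0, 0]]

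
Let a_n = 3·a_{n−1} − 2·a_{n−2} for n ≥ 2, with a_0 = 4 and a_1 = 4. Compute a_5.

4

With companion matrix A = [[3, −2], [1, 0]], [a_n, a_{n−1}]ᵀ = A·[a_{n−1}, a_{n−2}]ᵀ, so [a_5, a_4]ᵀ = A⁴·[a_1, a_0]ᵀ.
A⁴ = [[31, −30], [15, −14]], giving [a_5, a_4]ᵀ = [[4], [4]].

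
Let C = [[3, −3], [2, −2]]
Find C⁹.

[[3, −3], [2, −2]]

C² = C (a projection; rank 1, trace 1), so C⁹ = C.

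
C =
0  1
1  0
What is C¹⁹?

C² = I (check: tr C = 0 and det C = −1), so C¹⁹ = C since 19 is odd.

[[0, 1], [1, 0]]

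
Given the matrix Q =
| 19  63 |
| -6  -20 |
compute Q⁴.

tr Q = -1 and det Q = -2, so the characteristic polynomial is λ² − (-1)λ + (-2) with roots -2 and 1.
Eigenvectors give P = [[-3, 7], [1, -2]] with P⁻¹ = [[2, 7], [1, 3]], and Q = P·diag(-2, 1)·P⁻¹.
Then Q⁴ = P·diag(16, 1)·P⁻¹ = [[-48, 7], [16, -2]] · [[2, 7], [1, 3]] = [[-89, -315], [30, 106]].

[[-89, -315], [30, 106]]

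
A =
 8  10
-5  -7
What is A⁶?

[[1394, 1330], [-665, -601]]

tr A = 1 and det A = -6, so the characteristic polynomial is λ² − (1)λ + (-6) with roots 3 and -2.
Eigenvectors give P = [[-2, 1], [1, -1]] with P⁻¹ = [[-1, -1], [-1, -2]], and A = P·diag(3, -2)·P⁻¹.
Then A⁶ = P·diag(729, 64)·P⁻¹ = [[-1458, 64], [729, -64]] · [[-1, -1], [-1, -2]] = [[1394, 1330], [-665, -601]].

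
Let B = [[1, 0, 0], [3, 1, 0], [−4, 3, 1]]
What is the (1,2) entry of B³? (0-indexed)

B = I + N where N = [[0, 0, 0], [3, 0, 0], [−4, 3, 0]] is strictly lower-triangular, so N³ = 0.
(I + N)³ = I + 3·N + 3·N² = [[1, 0, 0], [9, 1, 0], [15, 9, 1]].

0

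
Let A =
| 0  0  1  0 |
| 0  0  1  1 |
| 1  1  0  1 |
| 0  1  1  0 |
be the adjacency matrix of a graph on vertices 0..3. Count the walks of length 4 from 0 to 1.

4

The number of length-4 walks from vertex 0 to vertex 1 is entry (0,1) of A⁴, where A is the adjacency matrix.
A² = [[1, 1, 0, 1], [1, 2, 1, 1], [0, 1, 3, 1], [1, 1, 1, 2]]
A³ = [[0, 1, 3, 1], [1, 2, 4, 3], [3, 4, 2, 4], [1, 3, 4, 2]]
A⁴ = [[3, 4, 2, 4], [4, 7, 6, 6], [2, 6, 11, 6], [4, 6, 6, 7]]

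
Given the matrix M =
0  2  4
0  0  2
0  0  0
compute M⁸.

M is strictly triangular, hence nilpotent: M³ = 0, so M⁸ = 0.

[[0, 0, 0], [0, 0, 0], [0, 0, 0]]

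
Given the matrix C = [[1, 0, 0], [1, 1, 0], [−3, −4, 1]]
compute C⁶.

[[1, 0, 0], [6, 1, 0], [−78, −24, 1]]

C = I + N where N = [[0, 0, 0], [1, 0, 0], [−3, −4, 0]] is strictly lower-triangular, so N³ = 0.
(I + N)⁶ = I + 6·N + 15·N² = [[1, 0, 0], [6, 1, 0], [−78, −24, 1]].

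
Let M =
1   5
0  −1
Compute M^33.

M² = I (check: tr M = 0 and det M = −1), so M^33 = M since 33 is odd.

[[1, 5], [0, −1]]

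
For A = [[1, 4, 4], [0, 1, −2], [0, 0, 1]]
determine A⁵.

A = I + N where N = [[0, 4, 4], [0, 0, −2], [0, 0, 0]] is strictly upper-triangular, so N³ = 0.
(I + N)⁵ = I + 5·N + 10·N² = [[1, 20, −60], [0, 1, −10], [0, 0, 1]].

[[1, 20, −60], [0, 1, −10], [0, 0, 1]]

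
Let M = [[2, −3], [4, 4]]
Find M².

[[−8, −18], [24, 4]]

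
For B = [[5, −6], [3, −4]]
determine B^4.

[[31, −30], [15, −14]]

tr B = 1 and det B = −2, so the characteristic polynomial is λ² − (1)λ + (−2) with roots 2 and −1.
Eigenvectors give P = [[−2, 1], [−1, 1]] with P⁻¹ = [[−1, 1], [−1, 2]], and B = P·diag(2, −1)·P⁻¹.
Then B^4 = P·diag(16, 1)·P⁻¹ = [[−32, 1], [−16, 1]] · [[−1, 1], [−1, 2]] = [[31, −30], [15, −14]].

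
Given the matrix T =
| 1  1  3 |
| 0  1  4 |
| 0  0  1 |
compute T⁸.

[[1, 8, 136], [0, 1, 32], [0, 0, 1]]

T = I + N where N = [[0, 1, 3], [0, 0, 4], [0, 0, 0]] is strictly upper-triangular, so N³ = 0.
(I + N)⁸ = I + 8·N + 28·N² = [[1, 8, 136], [0, 1, 32], [0, 0, 1]].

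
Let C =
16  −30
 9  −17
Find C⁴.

tr C = −1 and det C = −2, so the characteristic polynomial is λ² − (−1)λ + (−2) with roots 1 and −2.
Eigenvectors give P = [[2, −5], [1, −3]] with P⁻¹ = [[3, −5], [1, −2]], and C = P·diag(1, −2)·P⁻¹.
Then C⁴ = P·diag(1, 16)·P⁻¹ = [[2, −80], [1, −48]] · [[3, −5], [1, −2]] = [[−74, 150], [−45, 91]].

[[−74, 150], [−45, 91]]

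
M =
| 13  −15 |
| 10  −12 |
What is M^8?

[[19171, −18915], [12610, −12354]]

tr M = 1 and det M = −6, so the characteristic polynomial is λ² − (1)λ + (−6) with roots −2 and 3.
Eigenvectors give P = [[1, 3], [1, 2]] with P⁻¹ = [[−2, 3], [1, −1]], and M = P·diag(−2, 3)·P⁻¹.
Then M^8 = P·diag(256, 6561)·P⁻¹ = [[256, 19683], [256, 13122]] · [[−2, 3], [1, −1]] = [[19171, −18915], [12610, −12354]].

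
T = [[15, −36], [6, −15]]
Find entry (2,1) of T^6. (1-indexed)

tr T = 0 and det T = −9, so the characteristic polynomial is λ² − (0)λ + (−9) with roots 3 and −3.
Eigenvectors give P = [[3, 2], [1, 1]] with P⁻¹ = [[1, −2], [−1, 3]], and T = P·diag(3, −3)·P⁻¹.
Then T^6 = P·diag(729, 729)·P⁻¹ = [[2187, 1458], [729, 729]] · [[1, −2], [−1, 3]] = [[729, 0], [0, 729]].

0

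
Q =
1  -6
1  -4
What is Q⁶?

[[-125, 378], [-63, 190]]

tr Q = -3 and det Q = 2, so the characteristic polynomial is λ² − (-3)λ + (2) with roots -2 and -1.
Eigenvectors give P = [[2, 3], [1, 1]] with P⁻¹ = [[-1, 3], [1, -2]], and Q = P·diag(-2, -1)·P⁻¹.
Then Q⁶ = P·diag(64, 1)·P⁻¹ = [[128, 3], [64, 1]] · [[-1, 3], [1, -2]] = [[-125, 378], [-63, 190]].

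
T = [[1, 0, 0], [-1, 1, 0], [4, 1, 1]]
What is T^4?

T = I + N where N = [[0, 0, 0], [-1, 0, 0], [4, 1, 0]] is strictly lower-triangular, so N^3 = 0.
(I + N)^4 = I + 4·N + 6·N^2 = [[1, 0, 0], [-4, 1, 0], [10, 4, 1]].

[[1, 0, 0], [-4, 1, 0], [10, 4, 1]]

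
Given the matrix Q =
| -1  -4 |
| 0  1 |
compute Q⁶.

[[1, 0], [0, 1]]

Q² = I (check: tr Q = 0 and det Q = -1), so Q⁶ = I since 6 is even.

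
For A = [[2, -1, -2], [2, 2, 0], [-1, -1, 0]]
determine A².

[[4, -2, -4], [8, 2, -4], [-4, -1, 2]]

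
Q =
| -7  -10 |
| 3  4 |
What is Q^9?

tr Q = -3 and det Q = 2, so the characteristic polynomial is λ² − (-3)λ + (2) with roots -2 and -1.
Eigenvectors give P = [[-2, -5], [1, 3]] with P⁻¹ = [[-3, -5], [1, 2]], and Q = P·diag(-2, -1)·P⁻¹.
Then Q^9 = P·diag(-512, -1)·P⁻¹ = [[1024, 5], [-512, -3]] · [[-3, -5], [1, 2]] = [[-3067, -5110], [1533, 2554]].

[[-3067, -5110], [1533, 2554]]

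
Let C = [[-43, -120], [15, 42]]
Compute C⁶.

[[6049, 15960], [-1995, -5256]]

tr C = -1 and det C = -6, so the characteristic polynomial is λ² − (-1)λ + (-6) with roots 2 and -3.
Eigenvectors give P = [[8, 3], [-3, -1]] with P⁻¹ = [[-1, -3], [3, 8]], and C = P·diag(2, -3)·P⁻¹.
Then C⁶ = P·diag(64, 729)·P⁻¹ = [[512, 2187], [-192, -729]] · [[-1, -3], [3, 8]] = [[6049, 15960], [-1995, -5256]].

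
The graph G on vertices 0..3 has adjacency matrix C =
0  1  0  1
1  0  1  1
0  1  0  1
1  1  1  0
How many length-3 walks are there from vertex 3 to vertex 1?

The number of length-3 walks from vertex 3 to vertex 1 is entry (3,1) of C³, where C is the adjacency matrix.
C² = [[2, 1, 2, 1], [1, 3, 1, 2], [2, 1, 2, 1], [1, 2, 1, 3]]
C³ = [[2, 5, 2, 5], [5, 4, 5, 5], [2, 5, 2, 5], [5, 5, 5, 4]]

5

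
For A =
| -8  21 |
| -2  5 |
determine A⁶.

[[442, -1323], [126, -377]]

tr A = -3 and det A = 2, so the characteristic polynomial is λ² − (-3)λ + (2) with roots -1 and -2.
Eigenvectors give P = [[3, 7], [1, 2]] with P⁻¹ = [[-2, 7], [1, -3]], and A = P·diag(-1, -2)·P⁻¹.
Then A⁶ = P·diag(1, 64)·P⁻¹ = [[3, 448], [1, 128]] · [[-2, 7], [1, -3]] = [[442, -1323], [126, -377]].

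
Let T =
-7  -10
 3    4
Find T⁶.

tr T = -3 and det T = 2, so the characteristic polynomial is λ² − (-3)λ + (2) with roots -2 and -1.
Eigenvectors give P = [[2, 5], [-1, -3]] with P⁻¹ = [[3, 5], [-1, -2]], and T = P·diag(-2, -1)·P⁻¹.
Then T⁶ = P·diag(64, 1)·P⁻¹ = [[128, 5], [-64, -3]] · [[3, 5], [-1, -2]] = [[379, 630], [-189, -314]].

[[379, 630], [-189, -314]]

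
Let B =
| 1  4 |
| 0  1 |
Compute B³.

[[1, 12], [0, 1]]

B = I + N where N = [[0, 4], [0, 0]] is strictly upper-triangular, so N² = 0.
(I + N)³ = I + 3·N = [[1, 12], [0, 1]].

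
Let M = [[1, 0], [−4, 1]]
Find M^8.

[[1, 0], [−32, 1]]

M = I + N where N = [[0, 0], [−4, 0]] is strictly lower-triangular, so N^2 = 0.
(I + N)^8 = I + 8·N = [[1, 0], [−32, 1]].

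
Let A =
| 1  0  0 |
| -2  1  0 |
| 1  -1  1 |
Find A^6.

A = I + N where N = [[0, 0, 0], [-2, 0, 0], [1, -1, 0]] is strictly lower-triangular, so N^3 = 0.
(I + N)^6 = I + 6·N + 15·N^2 = [[1, 0, 0], [-12, 1, 0], [36, -6, 1]].

[[1, 0, 0], [-12, 1, 0], [36, -6, 1]]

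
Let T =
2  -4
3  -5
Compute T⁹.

tr T = -3 and det T = 2, so the characteristic polynomial is λ² − (-3)λ + (2) with roots -2 and -1.
Eigenvectors give P = [[-1, -4], [-1, -3]] with P⁻¹ = [[3, -4], [-1, 1]], and T = P·diag(-2, -1)·P⁻¹.
Then T⁹ = P·diag(-512, -1)·P⁻¹ = [[512, 4], [512, 3]] · [[3, -4], [-1, 1]] = [[1532, -2044], [1533, -2045]].

[[1532, -2044], [1533, -2045]]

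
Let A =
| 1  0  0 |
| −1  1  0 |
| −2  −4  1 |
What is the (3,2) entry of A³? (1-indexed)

A = I + N where N = [[0, 0, 0], [−1, 0, 0], [−2, −4, 0]] is strictly lower-triangular, so N³ = 0.
(I + N)³ = I + 3·N + 3·N² = [[1, 0, 0], [−3, 1, 0], [6, −12, 1]].

−12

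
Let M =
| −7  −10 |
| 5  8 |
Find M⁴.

[[−49, −130], [65, 146]]

tr M = 1 and det M = −6, so the characteristic polynomial is λ² − (1)λ + (−6) with roots 3 and −2.
Eigenvectors give P = [[−1, −2], [1, 1]] with P⁻¹ = [[1, 2], [−1, −1]], and M = P·diag(3, −2)·P⁻¹.
Then M⁴ = P·diag(81, 16)·P⁻¹ = [[−81, −32], [81, 16]] · [[1, 2], [−1, −1]] = [[−49, −130], [65, 146]].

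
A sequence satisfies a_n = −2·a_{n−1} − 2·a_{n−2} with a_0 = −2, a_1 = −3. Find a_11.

−224

With companion matrix A = [[−2, −2], [1, 0]], [a_n, a_{n−1}]ᵀ = A·[a_{n−1}, a_{n−2}]ᵀ, so [a_11, a_10]ᵀ = A^10·[a_1, a_0]ᵀ.
A^10 = [[32, 64], [−32, −32]], giving [a_11, a_10]ᵀ = [[−224], [160]].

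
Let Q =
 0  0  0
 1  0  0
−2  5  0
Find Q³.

[[0, 0, 0], [0, 0, 0], [0, 0, 0]]

Q is strictly triangular, hence nilpotent: Q³ = 0, so Q³ = 0.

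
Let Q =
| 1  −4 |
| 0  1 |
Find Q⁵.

[[1, −20], [0, 1]]

Q = I + N where N = [[0, −4], [0, 0]] is strictly upper-triangular, so N² = 0.
(I + N)⁵ = I + 5·N = [[1, −20], [0, 1]].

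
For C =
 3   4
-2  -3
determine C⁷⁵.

[[3, 4], [-2, -3]]

C² = I (check: tr C = 0 and det C = -1), so C⁷⁵ = C since 75 is odd.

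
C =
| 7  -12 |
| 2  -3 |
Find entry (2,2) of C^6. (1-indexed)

tr C = 4 and det C = 3, so the characteristic polynomial is λ² − (4)λ + (3) with roots 1 and 3.
Eigenvectors give P = [[-2, 3], [-1, 1]] with P⁻¹ = [[1, -3], [1, -2]], and C = P·diag(1, 3)·P⁻¹.
Then C^6 = P·diag(1, 729)·P⁻¹ = [[-2, 2187], [-1, 729]] · [[1, -3], [1, -2]] = [[2185, -4368], [728, -1455]].

-1455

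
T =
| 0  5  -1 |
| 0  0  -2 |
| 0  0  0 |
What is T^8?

[[0, 0, 0], [0, 0, 0], [0, 0, 0]]

T is strictly triangular, hence nilpotent: T^3 = 0, so T^8 = 0.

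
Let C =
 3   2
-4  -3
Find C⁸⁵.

[[3, 2], [-4, -3]]

C² = I (check: tr C = 0 and det C = -1), so C⁸⁵ = C since 85 is odd.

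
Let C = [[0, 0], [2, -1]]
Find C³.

[[0, 0], [2, -1]]

C² = [[0, 0], [-2, 1]]
C³ = [[0, 0], [2, -1]]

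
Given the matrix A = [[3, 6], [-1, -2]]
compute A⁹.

A² = A (a projection; rank 1, trace 1), so A⁹ = A.

[[3, 6], [-1, -2]]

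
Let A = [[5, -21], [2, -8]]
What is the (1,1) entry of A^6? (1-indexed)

tr A = -3 and det A = 2, so the characteristic polynomial is λ² − (-3)λ + (2) with roots -1 and -2.
Eigenvectors give P = [[7, 3], [2, 1]] with P⁻¹ = [[1, -3], [-2, 7]], and A = P·diag(-1, -2)·P⁻¹.
Then A^6 = P·diag(1, 64)·P⁻¹ = [[7, 192], [2, 64]] · [[1, -3], [-2, 7]] = [[-377, 1323], [-126, 442]].

-377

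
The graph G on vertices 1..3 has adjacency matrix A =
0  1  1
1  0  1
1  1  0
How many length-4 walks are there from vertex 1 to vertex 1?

The number of length-4 walks from vertex 1 to vertex 1 is entry (1,1) of A⁴, where A is the adjacency matrix.
A² = [[2, 1, 1], [1, 2, 1], [1, 1, 2]]
A³ = [[2, 3, 3], [3, 2, 3], [3, 3, 2]]
A⁴ = [[6, 5, 5], [5, 6, 5], [5, 5, 6]]

6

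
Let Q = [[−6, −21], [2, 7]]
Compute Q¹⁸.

Q² = Q (a projection; rank 1, trace 1), so Q¹⁸ = Q.

[[−6, −21], [2, 7]]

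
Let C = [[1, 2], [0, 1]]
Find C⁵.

C = I + N where N = [[0, 2], [0, 0]] is strictly upper-triangular, so N² = 0.
(I + N)⁵ = I + 5·N = [[1, 10], [0, 1]].

[[1, 10], [0, 1]]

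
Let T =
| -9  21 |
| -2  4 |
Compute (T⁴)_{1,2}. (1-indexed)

tr T = -5 and det T = 6, so the characteristic polynomial is λ² − (-5)λ + (6) with roots -3 and -2.
Eigenvectors give P = [[7, 3], [2, 1]] with P⁻¹ = [[1, -3], [-2, 7]], and T = P·diag(-3, -2)·P⁻¹.
Then T⁴ = P·diag(81, 16)·P⁻¹ = [[567, 48], [162, 16]] · [[1, -3], [-2, 7]] = [[471, -1365], [130, -374]].

-1365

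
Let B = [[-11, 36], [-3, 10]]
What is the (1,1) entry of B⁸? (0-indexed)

-764

tr B = -1 and det B = -2, so the characteristic polynomial is λ² − (-1)λ + (-2) with roots -2 and 1.
Eigenvectors give P = [[4, 3], [1, 1]] with P⁻¹ = [[1, -3], [-1, 4]], and B = P·diag(-2, 1)·P⁻¹.
Then B⁸ = P·diag(256, 1)·P⁻¹ = [[1024, 3], [256, 1]] · [[1, -3], [-1, 4]] = [[1021, -3060], [255, -764]].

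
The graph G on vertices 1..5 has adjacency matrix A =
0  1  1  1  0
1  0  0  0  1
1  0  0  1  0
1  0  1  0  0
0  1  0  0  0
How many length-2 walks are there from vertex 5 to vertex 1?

1

The number of length-2 walks from vertex 5 to vertex 1 is entry (5,1) of A², where A is the adjacency matrix.
A² = [[3, 0, 1, 1, 1], [0, 2, 1, 1, 0], [1, 1, 2, 1, 0], [1, 1, 1, 2, 0], [1, 0, 0, 0, 1]]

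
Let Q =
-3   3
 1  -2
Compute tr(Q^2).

19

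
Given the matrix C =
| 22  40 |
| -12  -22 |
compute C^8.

[[256, 0], [0, 256]]

tr C = 0 and det C = -4, so the characteristic polynomial is λ² − (0)λ + (-4) with roots 2 and -2.
Eigenvectors give P = [[-2, -5], [1, 3]] with P⁻¹ = [[-3, -5], [1, 2]], and C = P·diag(2, -2)·P⁻¹.
Then C^8 = P·diag(256, 256)·P⁻¹ = [[-512, -1280], [256, 768]] · [[-3, -5], [1, 2]] = [[256, 0], [0, 256]].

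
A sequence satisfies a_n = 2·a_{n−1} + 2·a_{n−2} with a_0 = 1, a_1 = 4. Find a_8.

With companion matrix M = [[2, 2], [1, 0]], [a_n, a_{n−1}]ᵀ = M·[a_{n−1}, a_{n−2}]ᵀ, so [a_8, a_7]ᵀ = M^7·[a_1, a_0]ᵀ.
M^7 = [[896, 656], [328, 240]], giving [a_8, a_7]ᵀ = [[4240], [1552]].

4240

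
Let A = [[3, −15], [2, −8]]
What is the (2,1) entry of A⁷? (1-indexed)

4118

tr A = −5 and det A = 6, so the characteristic polynomial is λ² − (−5)λ + (6) with roots −2 and −3.
Eigenvectors give P = [[3, 5], [1, 2]] with P⁻¹ = [[2, −5], [−1, 3]], and A = P·diag(−2, −3)·P⁻¹.
Then A⁷ = P·diag(−128, −2187)·P⁻¹ = [[−384, −10935], [−128, −4374]] · [[2, −5], [−1, 3]] = [[10167, −30885], [4118, −12482]].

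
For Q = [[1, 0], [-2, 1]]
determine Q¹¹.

[[1, 0], [-22, 1]]

Q = I + N where N = [[0, 0], [-2, 0]] is strictly lower-triangular, so N² = 0.
(I + N)¹¹ = I + 11·N = [[1, 0], [-22, 1]].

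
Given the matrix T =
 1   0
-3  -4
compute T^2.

[[1, 0], [9, 16]]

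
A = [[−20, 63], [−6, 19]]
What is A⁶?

[[442, −1323], [126, −377]]

tr A = −1 and det A = −2, so the characteristic polynomial is λ² − (−1)λ + (−2) with roots −2 and 1.
Eigenvectors give P = [[7, 3], [2, 1]] with P⁻¹ = [[1, −3], [−2, 7]], and A = P·diag(−2, 1)·P⁻¹.
Then A⁶ = P·diag(64, 1)·P⁻¹ = [[448, 3], [128, 1]] · [[1, −3], [−2, 7]] = [[442, −1323], [126, −377]].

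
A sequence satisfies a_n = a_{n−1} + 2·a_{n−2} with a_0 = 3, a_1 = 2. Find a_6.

With companion matrix T = [[1, 2], [1, 0]], [a_n, a_{n−1}]ᵀ = T·[a_{n−1}, a_{n−2}]ᵀ, so [a_6, a_5]ᵀ = T⁵·[a_1, a_0]ᵀ.
T⁵ = [[21, 22], [11, 10]], giving [a_6, a_5]ᵀ = [[108], [52]].

108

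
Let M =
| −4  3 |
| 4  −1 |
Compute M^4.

[[1084, −615], [−820, 469]]

M^2 = [[28, −15], [−20, 13]]
M^3 = [[−172, 99], [132, −73]]
M^4 = [[1084, −615], [−820, 469]]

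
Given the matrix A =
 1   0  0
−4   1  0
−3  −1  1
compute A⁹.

A = I + N where N = [[0, 0, 0], [−4, 0, 0], [−3, −1, 0]] is strictly lower-triangular, so N³ = 0.
(I + N)⁹ = I + 9·N + 36·N² = [[1, 0, 0], [−36, 1, 0], [117, −9, 1]].

[[1, 0, 0], [−36, 1, 0], [117, −9, 1]]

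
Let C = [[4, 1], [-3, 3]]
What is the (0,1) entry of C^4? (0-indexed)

133

C^2 = [[13, 7], [-21, 6]]
C^3 = [[31, 34], [-102, -3]]
C^4 = [[22, 133], [-399, -111]]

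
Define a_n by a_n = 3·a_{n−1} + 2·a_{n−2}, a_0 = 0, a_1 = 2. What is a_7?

With companion matrix A = [[3, 2], [1, 0]], [a_n, a_{n−1}]ᵀ = A·[a_{n−1}, a_{n−2}]ᵀ, so [a_7, a_6]ᵀ = A⁶·[a_1, a_0]ᵀ.
A⁶ = [[1763, 990], [495, 278]], giving [a_7, a_6]ᵀ = [[3526], [990]].

3526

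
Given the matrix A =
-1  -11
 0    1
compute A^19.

[[-1, -11], [0, 1]]

A² = I (check: tr A = 0 and det A = -1), so A^19 = A since 19 is odd.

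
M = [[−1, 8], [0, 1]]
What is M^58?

M² = I (check: tr M = 0 and det M = −1), so M^58 = I since 58 is even.

[[1, 0], [0, 1]]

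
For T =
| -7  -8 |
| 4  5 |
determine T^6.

tr T = -2 and det T = -3, so the characteristic polynomial is λ² − (-2)λ + (-3) with roots 1 and -3.
Eigenvectors give P = [[-1, 2], [1, -1]] with P⁻¹ = [[1, 2], [1, 1]], and T = P·diag(1, -3)·P⁻¹.
Then T^6 = P·diag(1, 729)·P⁻¹ = [[-1, 1458], [1, -729]] · [[1, 2], [1, 1]] = [[1457, 1456], [-728, -727]].

[[1457, 1456], [-728, -727]]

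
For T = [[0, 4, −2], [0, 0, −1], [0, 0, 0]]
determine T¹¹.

[[0, 0, 0], [0, 0, 0], [0, 0, 0]]

T is strictly triangular, hence nilpotent: T³ = 0, so T¹¹ = 0.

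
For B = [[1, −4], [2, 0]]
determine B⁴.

[[41, 60], [−30, 56]]

B² = [[−7, −4], [2, −8]]
B³ = [[−15, 28], [−14, −8]]
B⁴ = [[41, 60], [−30, 56]]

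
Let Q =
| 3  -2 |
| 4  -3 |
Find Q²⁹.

Q² = I (check: tr Q = 0 and det Q = -1), so Q²⁹ = Q since 29 is odd.

[[3, -2], [4, -3]]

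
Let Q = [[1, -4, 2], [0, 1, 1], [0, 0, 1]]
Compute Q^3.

Q = I + N where N = [[0, -4, 2], [0, 0, 1], [0, 0, 0]] is strictly upper-triangular, so N^3 = 0.
(I + N)^3 = I + 3·N + 3·N^2 = [[1, -12, -6], [0, 1, 3], [0, 0, 1]].

[[1, -12, -6], [0, 1, 3], [0, 0, 1]]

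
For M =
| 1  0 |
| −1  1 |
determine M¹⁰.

M = I + N where N = [[0, 0], [−1, 0]] is strictly lower-triangular, so N² = 0.
(I + N)¹⁰ = I + 10·N = [[1, 0], [−10, 1]].

[[1, 0], [−10, 1]]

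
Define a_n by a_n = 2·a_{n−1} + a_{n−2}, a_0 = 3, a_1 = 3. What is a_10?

With companion matrix M = [[2, 1], [1, 0]], [a_n, a_{n−1}]ᵀ = M·[a_{n−1}, a_{n−2}]ᵀ, so [a_10, a_9]ᵀ = M^9·[a_1, a_0]ᵀ.
M^9 = [[2378, 985], [985, 408]], giving [a_10, a_9]ᵀ = [[10089], [4179]].

10089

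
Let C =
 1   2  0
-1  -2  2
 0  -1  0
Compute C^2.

[[-1, -2, 4], [1, 0, -4], [1, 2, -2]]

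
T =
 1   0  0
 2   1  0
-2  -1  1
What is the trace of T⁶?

3

T = I + N where N = [[0, 0, 0], [2, 0, 0], [-2, -1, 0]] is strictly lower-triangular, so N³ = 0.
(I + N)⁶ = I + 6·N + 15·N² = [[1, 0, 0], [12, 1, 0], [-42, -6, 1]].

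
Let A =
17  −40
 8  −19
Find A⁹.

[[78737, −196840], [39368, −98419]]

tr A = −2 and det A = −3, so the characteristic polynomial is λ² − (−2)λ + (−3) with roots −3 and 1.
Eigenvectors give P = [[2, 5], [1, 2]] with P⁻¹ = [[−2, 5], [1, −2]], and A = P·diag(−3, 1)·P⁻¹.
Then A⁹ = P·diag(−19683, 1)·P⁻¹ = [[−39366, 5], [−19683, 2]] · [[−2, 5], [1, −2]] = [[78737, −196840], [39368, −98419]].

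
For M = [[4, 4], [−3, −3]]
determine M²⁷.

[[4, 4], [−3, −3]]

M² = M (a projection; rank 1, trace 1), so M²⁷ = M.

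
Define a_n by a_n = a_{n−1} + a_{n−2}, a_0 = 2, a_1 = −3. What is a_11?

With companion matrix A = [[1, 1], [1, 0]], [a_n, a_{n−1}]ᵀ = A·[a_{n−1}, a_{n−2}]ᵀ, so [a_11, a_10]ᵀ = A¹⁰·[a_1, a_0]ᵀ.
A¹⁰ = [[89, 55], [55, 34]], giving [a_11, a_10]ᵀ = [[−157], [−97]].

−157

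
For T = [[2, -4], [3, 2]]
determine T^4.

T^2 = [[-8, -16], [12, -8]]
T^3 = [[-64, 0], [0, -64]]
T^4 = [[-128, 256], [-192, -128]]

[[-128, 256], [-192, -128]]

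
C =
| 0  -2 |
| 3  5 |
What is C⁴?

[[-114, -130], [195, 211]]

tr C = 5 and det C = 6, so the characteristic polynomial is λ² − (5)λ + (6) with roots 2 and 3.
Eigenvectors give P = [[1, 2], [-1, -3]] with P⁻¹ = [[3, 2], [-1, -1]], and C = P·diag(2, 3)·P⁻¹.
Then C⁴ = P·diag(16, 81)·P⁻¹ = [[16, 162], [-16, -243]] · [[3, 2], [-1, -1]] = [[-114, -130], [195, 211]].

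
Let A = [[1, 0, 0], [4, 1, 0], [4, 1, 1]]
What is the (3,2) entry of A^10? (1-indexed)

A = I + N where N = [[0, 0, 0], [4, 0, 0], [4, 1, 0]] is strictly lower-triangular, so N^3 = 0.
(I + N)^10 = I + 10·N + 45·N^2 = [[1, 0, 0], [40, 1, 0], [220, 10, 1]].

10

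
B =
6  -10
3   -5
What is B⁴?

[[6, -10], [3, -5]]

B² = B (a projection; rank 1, trace 1), so B⁴ = B.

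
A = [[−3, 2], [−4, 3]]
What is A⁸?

A² = I (check: tr A = 0 and det A = −1), so A⁸ = I since 8 is even.

[[1, 0], [0, 1]]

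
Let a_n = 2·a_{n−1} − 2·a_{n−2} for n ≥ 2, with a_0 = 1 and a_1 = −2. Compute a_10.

With companion matrix C = [[2, −2], [1, 0]], [a_n, a_{n−1}]ᵀ = C·[a_{n−1}, a_{n−2}]ᵀ, so [a_10, a_9]ᵀ = C⁹·[a_1, a_0]ᵀ.
C⁹ = [[32, −32], [16, 0]], giving [a_10, a_9]ᵀ = [[−96], [−32]].

−96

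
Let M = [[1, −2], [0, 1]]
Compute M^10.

[[1, −20], [0, 1]]

M = I + N where N = [[0, −2], [0, 0]] is strictly upper-triangular, so N^2 = 0.
(I + N)^10 = I + 10·N = [[1, −20], [0, 1]].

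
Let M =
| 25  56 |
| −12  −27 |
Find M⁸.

[[−39359, −91840], [19680, 45921]]

tr M = −2 and det M = −3, so the characteristic polynomial is λ² − (−2)λ + (−3) with roots 1 and −3.
Eigenvectors give P = [[−7, 2], [3, −1]] with P⁻¹ = [[−1, −2], [−3, −7]], and M = P·diag(1, −3)·P⁻¹.
Then M⁸ = P·diag(1, 6561)·P⁻¹ = [[−7, 13122], [3, −6561]] · [[−1, −2], [−3, −7]] = [[−39359, −91840], [19680, 45921]].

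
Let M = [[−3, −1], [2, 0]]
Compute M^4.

[[31, 15], [−30, −14]]

tr M = −3 and det M = 2, so the characteristic polynomial is λ² − (−3)λ + (2) with roots −1 and −2.
Eigenvectors give P = [[1, −1], [−2, 1]] with P⁻¹ = [[−1, −1], [−2, −1]], and M = P·diag(−1, −2)·P⁻¹.
Then M^4 = P·diag(1, 16)·P⁻¹ = [[1, −16], [−2, 16]] · [[−1, −1], [−2, −1]] = [[31, 15], [−30, −14]].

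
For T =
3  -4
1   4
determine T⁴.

[[-171, -476], [119, -52]]

T² = [[5, -28], [7, 12]]
T³ = [[-13, -132], [33, 20]]
T⁴ = [[-171, -476], [119, -52]]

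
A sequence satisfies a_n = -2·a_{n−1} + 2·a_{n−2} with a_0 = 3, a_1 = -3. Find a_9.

With companion matrix A = [[-2, 2], [1, 0]], [a_n, a_{n−1}]ᵀ = A·[a_{n−1}, a_{n−2}]ᵀ, so [a_9, a_8]ᵀ = A⁸·[a_1, a_0]ᵀ.
A⁸ = [[2448, -1792], [-896, 656]], giving [a_9, a_8]ᵀ = [[-12720], [4656]].

-12720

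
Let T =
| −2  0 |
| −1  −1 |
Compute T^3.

tr T = −3 and det T = 2, so the characteristic polynomial is λ² − (−3)λ + (2) with roots −1 and −2.
Eigenvectors give P = [[0, 1], [−1, 1]] with P⁻¹ = [[1, −1], [1, 0]], and T = P·diag(−1, −2)·P⁻¹.
Then T^3 = P·diag(−1, −8)·P⁻¹ = [[0, −8], [1, −8]] · [[1, −1], [1, 0]] = [[−8, 0], [−7, −1]].

[[−8, 0], [−7, −1]]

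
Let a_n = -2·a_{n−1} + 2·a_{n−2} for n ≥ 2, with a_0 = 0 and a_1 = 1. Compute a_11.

With companion matrix T = [[-2, 2], [1, 0]], [a_n, a_{n−1}]ᵀ = T·[a_{n−1}, a_{n−2}]ᵀ, so [a_11, a_10]ᵀ = T¹⁰·[a_1, a_0]ᵀ.
T¹⁰ = [[18272, -13376], [-6688, 4896]], giving [a_11, a_10]ᵀ = [[18272], [-6688]].

18272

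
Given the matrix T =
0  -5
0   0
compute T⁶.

T is strictly triangular, hence nilpotent: T² = 0, so T⁶ = 0.

[[0, 0], [0, 0]]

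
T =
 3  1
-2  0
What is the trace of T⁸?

257

tr T = 3 and det T = 2, so the characteristic polynomial is λ² − (3)λ + (2) with roots 2 and 1.
Eigenvectors give P = [[-1, -1], [1, 2]] with P⁻¹ = [[-2, -1], [1, 1]], and T = P·diag(2, 1)·P⁻¹.
Then T⁸ = P·diag(256, 1)·P⁻¹ = [[-256, -1], [256, 2]] · [[-2, -1], [1, 1]] = [[511, 255], [-510, -254]].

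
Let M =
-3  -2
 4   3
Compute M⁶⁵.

[[-3, -2], [4, 3]]

M² = I (check: tr M = 0 and det M = -1), so M⁶⁵ = M since 65 is odd.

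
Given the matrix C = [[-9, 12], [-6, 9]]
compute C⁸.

[[6561, 0], [0, 6561]]

tr C = 0 and det C = -9, so the characteristic polynomial is λ² − (0)λ + (-9) with roots 3 and -3.
Eigenvectors give P = [[-1, -2], [-1, -1]] with P⁻¹ = [[1, -2], [-1, 1]], and C = P·diag(3, -3)·P⁻¹.
Then C⁸ = P·diag(6561, 6561)·P⁻¹ = [[-6561, -13122], [-6561, -6561]] · [[1, -2], [-1, 1]] = [[6561, 0], [0, 6561]].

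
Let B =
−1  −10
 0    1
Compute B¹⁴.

B² = I (check: tr B = 0 and det B = −1), so B¹⁴ = I since 14 is even.

[[1, 0], [0, 1]]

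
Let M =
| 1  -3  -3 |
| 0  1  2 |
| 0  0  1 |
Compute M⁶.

M = I + N where N = [[0, -3, -3], [0, 0, 2], [0, 0, 0]] is strictly upper-triangular, so N³ = 0.
(I + N)⁶ = I + 6·N + 15·N² = [[1, -18, -108], [0, 1, 12], [0, 0, 1]].

[[1, -18, -108], [0, 1, 12], [0, 0, 1]]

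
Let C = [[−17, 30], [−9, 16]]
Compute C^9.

[[−3077, 5130], [−1539, 2566]]

tr C = −1 and det C = −2, so the characteristic polynomial is λ² − (−1)λ + (−2) with roots 1 and −2.
Eigenvectors give P = [[5, 2], [3, 1]] with P⁻¹ = [[−1, 2], [3, −5]], and C = P·diag(1, −2)·P⁻¹.
Then C^9 = P·diag(1, −512)·P⁻¹ = [[5, −1024], [3, −512]] · [[−1, 2], [3, −5]] = [[−3077, 5130], [−1539, 2566]].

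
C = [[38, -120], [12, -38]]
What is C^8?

[[256, 0], [0, 256]]

tr C = 0 and det C = -4, so the characteristic polynomial is λ² − (0)λ + (-4) with roots 2 and -2.
Eigenvectors give P = [[10, -3], [3, -1]] with P⁻¹ = [[1, -3], [3, -10]], and C = P·diag(2, -2)·P⁻¹.
Then C^8 = P·diag(256, 256)·P⁻¹ = [[2560, -768], [768, -256]] · [[1, -3], [3, -10]] = [[256, 0], [0, 256]].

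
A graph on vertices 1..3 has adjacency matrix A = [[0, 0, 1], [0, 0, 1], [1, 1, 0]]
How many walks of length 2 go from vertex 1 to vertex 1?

The number of length-2 walks from vertex 1 to vertex 1 is entry (1,1) of A^2, where A is the adjacency matrix.
A^2 = [[1, 1, 0], [1, 1, 0], [0, 0, 2]]

1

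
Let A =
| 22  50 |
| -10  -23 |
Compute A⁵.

tr A = -1 and det A = -6, so the characteristic polynomial is λ² − (-1)λ + (-6) with roots 2 and -3.
Eigenvectors give P = [[5, -2], [-2, 1]] with P⁻¹ = [[1, 2], [2, 5]], and A = P·diag(2, -3)·P⁻¹.
Then A⁵ = P·diag(32, -243)·P⁻¹ = [[160, 486], [-64, -243]] · [[1, 2], [2, 5]] = [[1132, 2750], [-550, -1343]].

[[1132, 2750], [-550, -1343]]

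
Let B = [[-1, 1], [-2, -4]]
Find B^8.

[[-6049, -6305], [12610, 12866]]

tr B = -5 and det B = 6, so the characteristic polynomial is λ² − (-5)λ + (6) with roots -3 and -2.
Eigenvectors give P = [[-1, 1], [2, -1]] with P⁻¹ = [[1, 1], [2, 1]], and B = P·diag(-3, -2)·P⁻¹.
Then B^8 = P·diag(6561, 256)·P⁻¹ = [[-6561, 256], [13122, -256]] · [[1, 1], [2, 1]] = [[-6049, -6305], [12610, 12866]].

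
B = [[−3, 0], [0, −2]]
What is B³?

B² = [[9, 0], [0, 4]]
B³ = [[−27, 0], [0, −8]]

[[−27, 0], [0, −8]]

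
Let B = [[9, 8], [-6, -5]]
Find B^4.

tr B = 4 and det B = 3, so the characteristic polynomial is λ² − (4)λ + (3) with roots 3 and 1.
Eigenvectors give P = [[-4, 1], [3, -1]] with P⁻¹ = [[-1, -1], [-3, -4]], and B = P·diag(3, 1)·P⁻¹.
Then B^4 = P·diag(81, 1)·P⁻¹ = [[-324, 1], [243, -1]] · [[-1, -1], [-3, -4]] = [[321, 320], [-240, -239]].

[[321, 320], [-240, -239]]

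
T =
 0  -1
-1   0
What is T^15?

[[0, -1], [-1, 0]]

T² = I (check: tr T = 0 and det T = -1), so T^15 = T since 15 is odd.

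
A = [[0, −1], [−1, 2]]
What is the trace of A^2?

6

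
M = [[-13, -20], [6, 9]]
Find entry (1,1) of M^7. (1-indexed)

tr M = -4 and det M = 3, so the characteristic polynomial is λ² − (-4)λ + (3) with roots -3 and -1.
Eigenvectors give P = [[-2, -5], [1, 3]] with P⁻¹ = [[-3, -5], [1, 2]], and M = P·diag(-3, -1)·P⁻¹.
Then M^7 = P·diag(-2187, -1)·P⁻¹ = [[4374, 5], [-2187, -3]] · [[-3, -5], [1, 2]] = [[-13117, -21860], [6558, 10929]].

-13117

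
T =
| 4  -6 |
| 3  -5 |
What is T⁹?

[[514, -1026], [513, -1025]]

tr T = -1 and det T = -2, so the characteristic polynomial is λ² − (-1)λ + (-2) with roots -2 and 1.
Eigenvectors give P = [[1, 2], [1, 1]] with P⁻¹ = [[-1, 2], [1, -1]], and T = P·diag(-2, 1)·P⁻¹.
Then T⁹ = P·diag(-512, 1)·P⁻¹ = [[-512, 2], [-512, 1]] · [[-1, 2], [1, -1]] = [[514, -1026], [513, -1025]].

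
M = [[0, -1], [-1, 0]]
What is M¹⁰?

M² = I (check: tr M = 0 and det M = -1), so M¹⁰ = I since 10 is even.

[[1, 0], [0, 1]]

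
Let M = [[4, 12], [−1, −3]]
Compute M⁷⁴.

[[4, 12], [−1, −3]]

M² = M (a projection; rank 1, trace 1), so M⁷⁴ = M.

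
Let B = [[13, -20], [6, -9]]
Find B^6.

[[4369, -7280], [2184, -3639]]

tr B = 4 and det B = 3, so the characteristic polynomial is λ² − (4)λ + (3) with roots 1 and 3.
Eigenvectors give P = [[5, -2], [3, -1]] with P⁻¹ = [[-1, 2], [-3, 5]], and B = P·diag(1, 3)·P⁻¹.
Then B^6 = P·diag(1, 729)·P⁻¹ = [[5, -1458], [3, -729]] · [[-1, 2], [-3, 5]] = [[4369, -7280], [2184, -3639]].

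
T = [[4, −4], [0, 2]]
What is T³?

T² = [[16, −24], [0, 4]]
T³ = [[64, −112], [0, 8]]

[[64, −112], [0, 8]]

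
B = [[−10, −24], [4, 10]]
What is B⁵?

tr B = 0 and det B = −4, so the characteristic polynomial is λ² − (0)λ + (−4) with roots −2 and 2.
Eigenvectors give P = [[−3, −2], [1, 1]] with P⁻¹ = [[−1, −2], [1, 3]], and B = P·diag(−2, 2)·P⁻¹.
Then B⁵ = P·diag(−32, 32)·P⁻¹ = [[96, −64], [−32, 32]] · [[−1, −2], [1, 3]] = [[−160, −384], [64, 160]].

[[−160, −384], [64, 160]]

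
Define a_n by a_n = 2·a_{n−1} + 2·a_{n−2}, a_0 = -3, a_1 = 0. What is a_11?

With companion matrix T = [[2, 2], [1, 0]], [a_n, a_{n−1}]ᵀ = T·[a_{n−1}, a_{n−2}]ᵀ, so [a_11, a_10]ᵀ = T¹⁰·[a_1, a_0]ᵀ.
T¹⁰ = [[18272, 13376], [6688, 4896]], giving [a_11, a_10]ᵀ = [[-40128], [-14688]].

-40128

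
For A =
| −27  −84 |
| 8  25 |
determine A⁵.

tr A = −2 and det A = −3, so the characteristic polynomial is λ² − (−2)λ + (−3) with roots −3 and 1.
Eigenvectors give P = [[7, −3], [−2, 1]] with P⁻¹ = [[1, 3], [2, 7]], and A = P·diag(−3, 1)·P⁻¹.
Then A⁵ = P·diag(−243, 1)·P⁻¹ = [[−1701, −3], [486, 1]] · [[1, 3], [2, 7]] = [[−1707, −5124], [488, 1465]].

[[−1707, −5124], [488, 1465]]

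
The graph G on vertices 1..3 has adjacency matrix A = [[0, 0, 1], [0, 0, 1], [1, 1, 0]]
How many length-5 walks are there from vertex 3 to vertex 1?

4

The number of length-5 walks from vertex 3 to vertex 1 is entry (3,1) of A⁵, where A is the adjacency matrix.
A² = [[1, 1, 0], [1, 1, 0], [0, 0, 2]]
A³ = [[0, 0, 2], [0, 0, 2], [2, 2, 0]]
A⁴ = [[2, 2, 0], [2, 2, 0], [0, 0, 4]]
A⁵ = [[0, 0, 4], [0, 0, 4], [4, 4, 0]]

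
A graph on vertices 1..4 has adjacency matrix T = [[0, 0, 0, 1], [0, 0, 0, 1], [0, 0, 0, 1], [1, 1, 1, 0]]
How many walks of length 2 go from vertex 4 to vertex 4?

3

The number of length-2 walks from vertex 4 to vertex 4 is entry (4,4) of T², where T is the adjacency matrix.
T² = [[1, 1, 1, 0], [1, 1, 1, 0], [1, 1, 1, 0], [0, 0, 0, 3]]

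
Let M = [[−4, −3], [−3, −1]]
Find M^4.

M^2 = [[25, 15], [15, 10]]
M^3 = [[−145, −90], [−90, −55]]
M^4 = [[850, 525], [525, 325]]

[[850, 525], [525, 325]]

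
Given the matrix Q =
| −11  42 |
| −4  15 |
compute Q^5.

tr Q = 4 and det Q = 3, so the characteristic polynomial is λ² − (4)λ + (3) with roots 3 and 1.
Eigenvectors give P = [[3, 7], [1, 2]] with P⁻¹ = [[−2, 7], [1, −3]], and Q = P·diag(3, 1)·P⁻¹.
Then Q^5 = P·diag(243, 1)·P⁻¹ = [[729, 7], [243, 2]] · [[−2, 7], [1, −3]] = [[−1451, 5082], [−484, 1695]].

[[−1451, 5082], [−484, 1695]]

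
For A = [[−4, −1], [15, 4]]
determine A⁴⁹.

[[−4, −1], [15, 4]]

A² = I (check: tr A = 0 and det A = −1), so A⁴⁹ = A since 49 is odd.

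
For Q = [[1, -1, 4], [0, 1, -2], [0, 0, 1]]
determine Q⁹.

Q = I + N where N = [[0, -1, 4], [0, 0, -2], [0, 0, 0]] is strictly upper-triangular, so N³ = 0.
(I + N)⁹ = I + 9·N + 36·N² = [[1, -9, 108], [0, 1, -18], [0, 0, 1]].

[[1, -9, 108], [0, 1, -18], [0, 0, 1]]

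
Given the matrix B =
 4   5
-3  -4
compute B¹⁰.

[[1, 0], [0, 1]]

B² = I (check: tr B = 0 and det B = -1), so B¹⁰ = I since 10 is even.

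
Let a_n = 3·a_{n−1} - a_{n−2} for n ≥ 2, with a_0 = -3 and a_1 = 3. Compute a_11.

With companion matrix C = [[3, -1], [1, 0]], [a_n, a_{n−1}]ᵀ = C·[a_{n−1}, a_{n−2}]ᵀ, so [a_11, a_10]ᵀ = C¹⁰·[a_1, a_0]ᵀ.
C¹⁰ = [[17711, -6765], [6765, -2584]], giving [a_11, a_10]ᵀ = [[73428], [28047]].

73428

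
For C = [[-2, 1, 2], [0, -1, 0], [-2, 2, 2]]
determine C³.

[[0, -1, 0], [0, -1, 0], [0, 0, 0]]

C² = [[0, 1, 0], [0, 1, 0], [0, 0, 0]]
C³ = [[0, -1, 0], [0, -1, 0], [0, 0, 0]]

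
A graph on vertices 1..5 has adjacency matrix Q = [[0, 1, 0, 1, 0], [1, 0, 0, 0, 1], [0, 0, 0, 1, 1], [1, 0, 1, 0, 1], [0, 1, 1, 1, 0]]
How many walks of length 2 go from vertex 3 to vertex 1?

The number of length-2 walks from vertex 3 to vertex 1 is entry (3,1) of Q², where Q is the adjacency matrix.
Q² = [[2, 0, 1, 0, 2], [0, 2, 1, 2, 0], [1, 1, 2, 1, 1], [0, 2, 1, 3, 1], [2, 0, 1, 1, 3]]

1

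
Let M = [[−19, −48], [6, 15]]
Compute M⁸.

tr M = −4 and det M = 3, so the characteristic polynomial is λ² − (−4)λ + (3) with roots −1 and −3.
Eigenvectors give P = [[−8, −3], [3, 1]] with P⁻¹ = [[1, 3], [−3, −8]], and M = P·diag(−1, −3)·P⁻¹.
Then M⁸ = P·diag(1, 6561)·P⁻¹ = [[−8, −19683], [3, 6561]] · [[1, 3], [−3, −8]] = [[59041, 157440], [−19680, −52479]].

[[59041, 157440], [−19680, −52479]]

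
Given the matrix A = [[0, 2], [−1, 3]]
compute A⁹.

tr A = 3 and det A = 2, so the characteristic polynomial is λ² − (3)λ + (2) with roots 2 and 1.
Eigenvectors give P = [[1, 2], [1, 1]] with P⁻¹ = [[−1, 2], [1, −1]], and A = P·diag(2, 1)·P⁻¹.
Then A⁹ = P·diag(512, 1)·P⁻¹ = [[512, 2], [512, 1]] · [[−1, 2], [1, −1]] = [[−510, 1022], [−511, 1023]].

[[−510, 1022], [−511, 1023]]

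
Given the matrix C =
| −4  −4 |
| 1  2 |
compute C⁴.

[[128, 96], [−24, −16]]

C² = [[12, 8], [−2, 0]]
C³ = [[−40, −32], [8, 8]]
C⁴ = [[128, 96], [−24, −16]]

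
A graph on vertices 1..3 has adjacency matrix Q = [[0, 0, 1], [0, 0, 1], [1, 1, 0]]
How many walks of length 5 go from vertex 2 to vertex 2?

The number of length-5 walks from vertex 2 to vertex 2 is entry (2,2) of Q⁵, where Q is the adjacency matrix.
Q² = [[1, 1, 0], [1, 1, 0], [0, 0, 2]]
Q³ = [[0, 0, 2], [0, 0, 2], [2, 2, 0]]
Q⁴ = [[2, 2, 0], [2, 2, 0], [0, 0, 4]]
Q⁵ = [[0, 0, 4], [0, 0, 4], [4, 4, 0]]

0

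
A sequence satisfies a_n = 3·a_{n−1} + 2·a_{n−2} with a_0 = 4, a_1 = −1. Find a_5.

173

With companion matrix A = [[3, 2], [1, 0]], [a_n, a_{n−1}]ᵀ = A·[a_{n−1}, a_{n−2}]ᵀ, so [a_5, a_4]ᵀ = A⁴·[a_1, a_0]ᵀ.
A⁴ = [[139, 78], [39, 22]], giving [a_5, a_4]ᵀ = [[173], [49]].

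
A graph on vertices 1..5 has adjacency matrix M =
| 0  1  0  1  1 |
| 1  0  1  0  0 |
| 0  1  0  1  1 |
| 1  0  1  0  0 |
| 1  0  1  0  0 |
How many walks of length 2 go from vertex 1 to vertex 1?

3

The number of length-2 walks from vertex 1 to vertex 1 is entry (1,1) of M², where M is the adjacency matrix.
M² = [[3, 0, 3, 0, 0], [0, 2, 0, 2, 2], [3, 0, 3, 0, 0], [0, 2, 0, 2, 2], [0, 2, 0, 2, 2]]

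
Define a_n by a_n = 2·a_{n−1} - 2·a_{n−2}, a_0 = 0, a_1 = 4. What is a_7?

With companion matrix Q = [[2, -2], [1, 0]], [a_n, a_{n−1}]ᵀ = Q·[a_{n−1}, a_{n−2}]ᵀ, so [a_7, a_6]ᵀ = Q⁶·[a_1, a_0]ᵀ.
Q⁶ = [[-8, 16], [-8, 8]], giving [a_7, a_6]ᵀ = [[-32], [-32]].

-32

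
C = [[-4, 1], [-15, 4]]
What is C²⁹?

[[-4, 1], [-15, 4]]

C² = I (check: tr C = 0 and det C = -1), so C²⁹ = C since 29 is odd.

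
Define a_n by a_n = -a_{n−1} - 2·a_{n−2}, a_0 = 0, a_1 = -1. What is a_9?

17

With companion matrix M = [[-1, -2], [1, 0]], [a_n, a_{n−1}]ᵀ = M·[a_{n−1}, a_{n−2}]ᵀ, so [a_9, a_8]ᵀ = M^8·[a_1, a_0]ᵀ.
M^8 = [[-17, -6], [3, -14]], giving [a_9, a_8]ᵀ = [[17], [-3]].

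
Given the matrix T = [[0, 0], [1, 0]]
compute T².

[[0, 0], [0, 0]]

T is strictly triangular, hence nilpotent: T² = 0, so T² = 0.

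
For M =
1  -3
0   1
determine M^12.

M = I + N where N = [[0, -3], [0, 0]] is strictly upper-triangular, so N^2 = 0.
(I + N)^12 = I + 12·N = [[1, -36], [0, 1]].

[[1, -36], [0, 1]]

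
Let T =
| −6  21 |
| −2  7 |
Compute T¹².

[[−6, 21], [−2, 7]]

T² = T (a projection; rank 1, trace 1), so T¹² = T.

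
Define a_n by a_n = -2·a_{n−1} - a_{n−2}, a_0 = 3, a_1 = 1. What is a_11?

41

With companion matrix B = [[-2, -1], [1, 0]], [a_n, a_{n−1}]ᵀ = B·[a_{n−1}, a_{n−2}]ᵀ, so [a_11, a_10]ᵀ = B¹⁰·[a_1, a_0]ᵀ.
B¹⁰ = [[11, 10], [-10, -9]], giving [a_11, a_10]ᵀ = [[41], [-37]].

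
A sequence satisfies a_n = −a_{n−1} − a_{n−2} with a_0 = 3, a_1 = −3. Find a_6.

With companion matrix B = [[−1, −1], [1, 0]], [a_n, a_{n−1}]ᵀ = B·[a_{n−1}, a_{n−2}]ᵀ, so [a_6, a_5]ᵀ = B^5·[a_1, a_0]ᵀ.
B^5 = [[0, 1], [−1, −1]], giving [a_6, a_5]ᵀ = [[3], [0]].

3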